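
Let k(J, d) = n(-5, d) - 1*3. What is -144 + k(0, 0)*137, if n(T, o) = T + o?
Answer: -1240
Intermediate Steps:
k(J, d) = -8 + d (k(J, d) = (-5 + d) - 1*3 = (-5 + d) - 3 = -8 + d)
-144 + k(0, 0)*137 = -144 + (-8 + 0)*137 = -144 - 8*137 = -144 - 1096 = -1240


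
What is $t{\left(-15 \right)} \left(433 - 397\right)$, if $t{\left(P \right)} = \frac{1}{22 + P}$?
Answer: $\frac{36}{7} \approx 5.1429$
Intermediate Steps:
$t{\left(-15 \right)} \left(433 - 397\right) = \frac{433 - 397}{22 - 15} = \frac{1}{7} \cdot 36 = \frac{36}{7}$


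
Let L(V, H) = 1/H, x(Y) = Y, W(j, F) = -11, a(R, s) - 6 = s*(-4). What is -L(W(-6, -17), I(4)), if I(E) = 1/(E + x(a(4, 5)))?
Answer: 10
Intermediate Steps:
a(R, s) = 6 - 4*s (a(R, s) = 6 + s*(-4) = 6 - 4*s)
I(E) = 1/(-14 + E) (I(E) = 1/(E + (6 - 4*5)) = 1/(E + (6 - 20)) = 1/(E - 14) = 1/(-14 + E))
-L(W(-6, -17), I(4)) = -1/(1/(-14 + 4)) = -1/(1/(-10)) = -1/(-⅒) = -1*(-10) = 10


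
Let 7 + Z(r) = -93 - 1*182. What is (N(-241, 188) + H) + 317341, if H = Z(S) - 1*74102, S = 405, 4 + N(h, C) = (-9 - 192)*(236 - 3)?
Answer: 196120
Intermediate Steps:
N(h, C) = -46837 (N(h, C) = -4 + (-9 - 192)*(236 - 3) = -4 - 201*233 = -4 - 46833 = -46837)
Z(r) = -282 (Z(r) = -7 + (-93 - 1*182) = -7 + (-93 - 182) = -7 - 275 = -282)
H = -74384 (H = -282 - 1*74102 = -282 - 74102 = -74384)
(N(-241, 188) + H) + 317341 = (-46837 - 74384) + 317341 = -121221 + 317341 = 196120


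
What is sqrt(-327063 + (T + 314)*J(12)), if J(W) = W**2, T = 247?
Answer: I*sqrt(246279) ≈ 496.27*I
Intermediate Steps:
sqrt(-327063 + (T + 314)*J(12)) = sqrt(-327063 + (247 + 314)*12**2) = sqrt(-327063 + 561*144) = sqrt(-327063 + 80784) = sqrt(-246279) = I*sqrt(246279)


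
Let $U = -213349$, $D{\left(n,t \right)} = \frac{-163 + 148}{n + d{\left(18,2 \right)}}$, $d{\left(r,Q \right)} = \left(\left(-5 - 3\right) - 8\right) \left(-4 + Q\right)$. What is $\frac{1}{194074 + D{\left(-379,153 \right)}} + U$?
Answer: $- \frac{14367709557510}{67343693} \approx -2.1335 \cdot 10^{5}$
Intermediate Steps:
$d{\left(r,Q \right)} = 64 - 16 Q$ ($d{\left(r,Q \right)} = \left(-8 - 8\right) \left(-4 + Q\right) = - 16 \left(-4 + Q\right) = 64 - 16 Q$)
$D{\left(n,t \right)} = - \frac{15}{32 + n}$ ($D{\left(n,t \right)} = \frac{-163 + 148}{n + \left(64 - 32\right)} = - \frac{15}{n + \left(64 - 32\right)} = - \frac{15}{n + 32} = - \frac{15}{32 + n}$)
$\frac{1}{194074 + D{\left(-379,153 \right)}} + U = \frac{1}{194074 - \frac{15}{32 - 379}} - 213349 = \frac{1}{194074 - \frac{15}{-347}} - 213349 = \frac{1}{194074 - - \frac{15}{347}} - 213349 = \frac{1}{194074 + \frac{15}{347}} - 213349 = \frac{1}{\frac{67343693}{347}} - 213349 = \frac{347}{67343693} - 213349 = - \frac{14367709557510}{67343693}$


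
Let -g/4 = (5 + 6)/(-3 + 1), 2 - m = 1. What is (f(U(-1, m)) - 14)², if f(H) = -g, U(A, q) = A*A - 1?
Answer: 1296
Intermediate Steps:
m = 1 (m = 2 - 1*1 = 2 - 1 = 1)
U(A, q) = -1 + A² (U(A, q) = A² - 1 = -1 + A²)
g = 22 (g = -4*(5 + 6)/(-3 + 1) = -44/(-2) = -44*(-1)/2 = -4*(-11/2) = 22)
f(H) = -22 (f(H) = -1*22 = -22)
(f(U(-1, m)) - 14)² = (-22 - 14)² = (-36)² = 1296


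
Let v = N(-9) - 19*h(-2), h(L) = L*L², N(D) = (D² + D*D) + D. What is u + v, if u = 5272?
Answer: 5577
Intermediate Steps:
N(D) = D + 2*D² (N(D) = (D² + D²) + D = 2*D² + D = D + 2*D²)
h(L) = L³
v = 305 (v = -9*(1 + 2*(-9)) - 19*(-2)³ = -9*(1 - 18) - 19*(-8) = -9*(-17) + 152 = 153 + 152 = 305)
u + v = 5272 + 305 = 5577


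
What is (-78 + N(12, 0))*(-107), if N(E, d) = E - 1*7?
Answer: 7811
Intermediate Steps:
N(E, d) = -7 + E (N(E, d) = E - 7 = -7 + E)
(-78 + N(12, 0))*(-107) = (-78 + (-7 + 12))*(-107) = (-78 + 5)*(-107) = -73*(-107) = 7811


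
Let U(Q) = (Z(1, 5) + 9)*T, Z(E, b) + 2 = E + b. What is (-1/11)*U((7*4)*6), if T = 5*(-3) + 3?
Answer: 156/11 ≈ 14.182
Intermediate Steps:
Z(E, b) = -2 + E + b (Z(E, b) = -2 + (E + b) = -2 + E + b)
T = -12 (T = -15 + 3 = -12)
U(Q) = -156 (U(Q) = ((-2 + 1 + 5) + 9)*(-12) = (4 + 9)*(-12) = 13*(-12) = -156)
(-1/11)*U((7*4)*6) = -1/11*(-156) = 156/11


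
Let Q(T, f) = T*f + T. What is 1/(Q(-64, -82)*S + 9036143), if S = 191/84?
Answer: 7/63335513 ≈ 1.1052e-7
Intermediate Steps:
S = 191/84 (S = 191*(1/84) = 191/84 ≈ 2.2738)
Q(T, f) = T + T*f
1/(Q(-64, -82)*S + 9036143) = 1/(-64*(1 - 82)*(191/84) + 9036143) = 1/(-64*(-81)*(191/84) + 9036143) = 1/(5184*(191/84) + 9036143) = 1/(82512/7 + 9036143) = 1/(63335513/7) = 7/63335513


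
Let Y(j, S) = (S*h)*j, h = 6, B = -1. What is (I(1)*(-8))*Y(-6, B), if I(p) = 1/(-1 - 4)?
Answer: 288/5 ≈ 57.600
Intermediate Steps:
I(p) = -⅕ (I(p) = 1/(-5) = -⅕)
Y(j, S) = 6*S*j (Y(j, S) = (S*6)*j = (6*S)*j = 6*S*j)
(I(1)*(-8))*Y(-6, B) = (-⅕*(-8))*(6*(-1)*(-6)) = (8/5)*36 = 288/5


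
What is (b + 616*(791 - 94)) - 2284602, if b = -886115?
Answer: -2741365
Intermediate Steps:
(b + 616*(791 - 94)) - 2284602 = (-886115 + 616*(791 - 94)) - 2284602 = (-886115 + 616*697) - 2284602 = (-886115 + 429352) - 2284602 = -456763 - 2284602 = -2741365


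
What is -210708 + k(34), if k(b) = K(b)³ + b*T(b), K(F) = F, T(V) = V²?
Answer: -132100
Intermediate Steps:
k(b) = 2*b³ (k(b) = b³ + b*b² = b³ + b³ = 2*b³)
-210708 + k(34) = -210708 + 2*34³ = -210708 + 2*39304 = -210708 + 78608 = -132100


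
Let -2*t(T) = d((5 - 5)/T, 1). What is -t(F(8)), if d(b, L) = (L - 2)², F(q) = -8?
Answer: ½ ≈ 0.50000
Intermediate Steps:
d(b, L) = (-2 + L)²
t(T) = -½ (t(T) = -(-2 + 1)²/2 = -½*(-1)² = -½*1 = -½)
-t(F(8)) = -1*(-½) = ½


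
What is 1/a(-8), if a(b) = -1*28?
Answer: -1/28 ≈ -0.035714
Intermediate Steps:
a(b) = -28
1/a(-8) = 1/(-28) = -1/28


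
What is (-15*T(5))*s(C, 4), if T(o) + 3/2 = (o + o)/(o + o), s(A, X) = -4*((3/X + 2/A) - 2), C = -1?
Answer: 195/2 ≈ 97.500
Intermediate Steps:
s(A, X) = 8 - 12/X - 8/A (s(A, X) = -4*((2/A + 3/X) - 2) = -4*(-2 + 2/A + 3/X) = 8 - 12/X - 8/A)
T(o) = -1/2 (T(o) = -3/2 + (o + o)/(o + o) = -3/2 + (2*o)/((2*o)) = -3/2 + (2*o)*(1/(2*o)) = -3/2 + 1 = -1/2)
(-15*T(5))*s(C, 4) = (-15*(-1/2))*(8 - 12/4 - 8/(-1)) = 15*(8 - 12*1/4 - 8*(-1))/2 = 15*(8 - 3 + 8)/2 = (15/2)*13 = 195/2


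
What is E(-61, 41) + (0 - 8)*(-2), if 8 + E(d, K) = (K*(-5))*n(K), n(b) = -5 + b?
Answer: -7372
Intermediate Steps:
E(d, K) = -8 - 5*K*(-5 + K) (E(d, K) = -8 + (K*(-5))*(-5 + K) = -8 + (-5*K)*(-5 + K) = -8 - 5*K*(-5 + K))
E(-61, 41) + (0 - 8)*(-2) = (-8 - 5*41*(-5 + 41)) + (0 - 8)*(-2) = (-8 - 5*41*36) - 8*(-2) = (-8 - 7380) + 16 = -7388 + 16 = -7372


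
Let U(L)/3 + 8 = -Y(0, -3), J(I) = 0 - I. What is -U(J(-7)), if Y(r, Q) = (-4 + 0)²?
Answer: 72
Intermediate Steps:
Y(r, Q) = 16 (Y(r, Q) = (-4)² = 16)
J(I) = -I
U(L) = -72 (U(L) = -24 + 3*(-1*16) = -24 + 3*(-16) = -24 - 48 = -72)
-U(J(-7)) = -1*(-72) = 72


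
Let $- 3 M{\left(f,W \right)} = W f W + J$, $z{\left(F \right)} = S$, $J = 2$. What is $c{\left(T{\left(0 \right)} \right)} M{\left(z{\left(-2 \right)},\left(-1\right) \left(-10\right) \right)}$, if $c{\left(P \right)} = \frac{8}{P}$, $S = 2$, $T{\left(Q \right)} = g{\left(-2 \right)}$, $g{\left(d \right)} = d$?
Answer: $\frac{808}{3} \approx 269.33$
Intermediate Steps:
$T{\left(Q \right)} = -2$
$z{\left(F \right)} = 2$
$M{\left(f,W \right)} = - \frac{2}{3} - \frac{f W^{2}}{3}$ ($M{\left(f,W \right)} = - \frac{W f W + 2}{3} = - \frac{f W^{2} + 2}{3} = - \frac{2 + f W^{2}}{3} = - \frac{2}{3} - \frac{f W^{2}}{3}$)
$c{\left(T{\left(0 \right)} \right)} M{\left(z{\left(-2 \right)},\left(-1\right) \left(-10\right) \right)} = \frac{8}{-2} \left(- \frac{2}{3} - \frac{2 \left(\left(-1\right) \left(-10\right)\right)^{2}}{3}\right) = 8 \left(- \frac{1}{2}\right) \left(- \frac{2}{3} - \frac{2 \cdot 10^{2}}{3}\right) = - 4 \left(- \frac{2}{3} - \frac{2}{3} \cdot 100\right) = - 4 \left(- \frac{2}{3} - \frac{200}{3}\right) = \left(-4\right) \left(- \frac{202}{3}\right) = \frac{808}{3}$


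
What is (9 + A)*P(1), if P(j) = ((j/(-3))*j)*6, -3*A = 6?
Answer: -14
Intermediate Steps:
A = -2 (A = -1/3*6 = -2)
P(j) = -2*j**2 (P(j) = ((j*(-1/3))*j)*6 = ((-j/3)*j)*6 = -j**2/3*6 = -2*j**2)
(9 + A)*P(1) = (9 - 2)*(-2*1**2) = 7*(-2*1) = 7*(-2) = -14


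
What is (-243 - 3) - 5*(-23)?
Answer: -131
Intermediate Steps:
(-243 - 3) - 5*(-23) = -246 + 115 = -131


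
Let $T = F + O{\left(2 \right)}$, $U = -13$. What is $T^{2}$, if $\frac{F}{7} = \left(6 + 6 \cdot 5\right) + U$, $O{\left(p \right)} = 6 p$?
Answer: $29929$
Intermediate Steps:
$F = 161$ ($F = 7 \left(\left(6 + 6 \cdot 5\right) - 13\right) = 7 \left(\left(6 + 30\right) - 13\right) = 7 \left(36 - 13\right) = 7 \cdot 23 = 161$)
$T = 173$ ($T = 161 + 6 \cdot 2 = 161 + 12 = 173$)
$T^{2} = 173^{2} = 29929$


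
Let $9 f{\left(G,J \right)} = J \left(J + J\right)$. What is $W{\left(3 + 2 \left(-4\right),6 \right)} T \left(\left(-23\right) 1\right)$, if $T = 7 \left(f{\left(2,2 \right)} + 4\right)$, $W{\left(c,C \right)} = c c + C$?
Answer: $- \frac{219604}{9} \approx -24400.0$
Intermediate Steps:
$f{\left(G,J \right)} = \frac{2 J^{2}}{9}$ ($f{\left(G,J \right)} = \frac{J \left(J + J\right)}{9} = \frac{J 2 J}{9} = \frac{2 J^{2}}{9}$)
$W{\left(c,C \right)} = C + c^{2}$ ($W{\left(c,C \right)} = c^{2} + C = C + c^{2}$)
$T = \frac{308}{9}$ ($T = 7 \left(\frac{2 \cdot 2^{2}}{9} + 4\right) = 7 \left(\frac{2}{9} \cdot 4 + 4\right) = 7 \left(\frac{8}{9} + 4\right) = 7 \cdot \frac{44}{9} = \frac{308}{9} \approx 34.222$)
$W{\left(3 + 2 \left(-4\right),6 \right)} T \left(\left(-23\right) 1\right) = \left(6 + \left(3 + 2 \left(-4\right)\right)^{2}\right) \frac{308}{9} \left(\left(-23\right) 1\right) = \left(6 + \left(3 - 8\right)^{2}\right) \frac{308}{9} \left(-23\right) = \left(6 + \left(-5\right)^{2}\right) \frac{308}{9} \left(-23\right) = \left(6 + 25\right) \frac{308}{9} \left(-23\right) = 31 \cdot \frac{308}{9} \left(-23\right) = \frac{9548}{9} \left(-23\right) = - \frac{219604}{9}$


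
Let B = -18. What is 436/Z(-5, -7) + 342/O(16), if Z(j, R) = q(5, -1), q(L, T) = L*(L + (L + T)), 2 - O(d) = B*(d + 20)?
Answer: 29879/2925 ≈ 10.215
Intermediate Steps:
O(d) = 362 + 18*d (O(d) = 2 - (-18)*(d + 20) = 2 - (-18)*(20 + d) = 2 - (-360 - 18*d) = 2 + (360 + 18*d) = 362 + 18*d)
q(L, T) = L*(T + 2*L)
Z(j, R) = 45 (Z(j, R) = 5*(-1 + 2*5) = 5*(-1 + 10) = 5*9 = 45)
436/Z(-5, -7) + 342/O(16) = 436/45 + 342/(362 + 18*16) = 436*(1/45) + 342/(362 + 288) = 436/45 + 342/650 = 436/45 + 342*(1/650) = 436/45 + 171/325 = 29879/2925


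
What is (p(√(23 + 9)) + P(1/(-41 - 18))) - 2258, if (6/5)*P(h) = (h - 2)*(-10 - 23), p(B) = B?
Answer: -259899/118 + 4*√2 ≈ -2196.9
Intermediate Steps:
P(h) = 55 - 55*h/2 (P(h) = 5*((h - 2)*(-10 - 23))/6 = 5*((-2 + h)*(-33))/6 = 5*(66 - 33*h)/6 = 55 - 55*h/2)
(p(√(23 + 9)) + P(1/(-41 - 18))) - 2258 = (√(23 + 9) + (55 - 55/(2*(-41 - 18)))) - 2258 = (√32 + (55 - 55/2/(-59))) - 2258 = (4*√2 + (55 - 55/2*(-1/59))) - 2258 = (4*√2 + (55 + 55/118)) - 2258 = (4*√2 + 6545/118) - 2258 = (6545/118 + 4*√2) - 2258 = -259899/118 + 4*√2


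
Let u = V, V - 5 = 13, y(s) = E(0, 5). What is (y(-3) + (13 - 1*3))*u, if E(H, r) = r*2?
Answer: 360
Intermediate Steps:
E(H, r) = 2*r
y(s) = 10 (y(s) = 2*5 = 10)
V = 18 (V = 5 + 13 = 18)
u = 18
(y(-3) + (13 - 1*3))*u = (10 + (13 - 1*3))*18 = (10 + (13 - 3))*18 = (10 + 10)*18 = 20*18 = 360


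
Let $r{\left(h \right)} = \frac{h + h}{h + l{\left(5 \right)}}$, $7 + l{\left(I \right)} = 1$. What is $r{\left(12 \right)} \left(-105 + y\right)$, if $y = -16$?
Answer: $-484$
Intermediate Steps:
$l{\left(I \right)} = -6$ ($l{\left(I \right)} = -7 + 1 = -6$)
$r{\left(h \right)} = \frac{2 h}{-6 + h}$ ($r{\left(h \right)} = \frac{h + h}{h - 6} = \frac{2 h}{-6 + h}$)
$r{\left(12 \right)} \left(-105 + y\right) = 2 \cdot 12 \frac{1}{-6 + 12} \left(-105 - 16\right) = 2 \cdot 12 \cdot \frac{1}{6} \left(-121\right) = 4 \left(-121\right) = -484$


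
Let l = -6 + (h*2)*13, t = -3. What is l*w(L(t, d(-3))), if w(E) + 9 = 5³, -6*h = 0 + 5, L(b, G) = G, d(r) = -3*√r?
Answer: -9628/3 ≈ -3209.3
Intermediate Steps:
h = -⅚ (h = -(0 + 5)/6 = -⅙*5 = -⅚ ≈ -0.83333)
w(E) = 116 (w(E) = -9 + 5³ = -9 + 125 = 116)
l = -83/3 (l = -6 - ⅚*2*13 = -6 - 5/3*13 = -6 - 65/3 = -83/3 ≈ -27.667)
l*w(L(t, d(-3))) = -83/3*116 = -9628/3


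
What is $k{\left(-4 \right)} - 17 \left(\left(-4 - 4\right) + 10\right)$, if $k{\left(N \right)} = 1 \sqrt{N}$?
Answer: $-34 + 2 i \approx -34.0 + 2.0 i$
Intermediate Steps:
$k{\left(N \right)} = \sqrt{N}$
$k{\left(-4 \right)} - 17 \left(\left(-4 - 4\right) + 10\right) = \sqrt{-4} - 17 \left(\left(-4 - 4\right) + 10\right) = 2 i - 17 \left(-8 + 10\right) = 2 i - 34 = -34 + 2 i$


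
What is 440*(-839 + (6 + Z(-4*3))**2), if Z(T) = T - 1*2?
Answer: -341000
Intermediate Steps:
Z(T) = -2 + T (Z(T) = T - 2 = -2 + T)
440*(-839 + (6 + Z(-4*3))**2) = 440*(-839 + (6 + (-2 - 4*3))**2) = 440*(-839 + (6 + (-2 - 12))**2) = 440*(-839 + (6 - 14)**2) = 440*(-839 + (-8)**2) = 440*(-839 + 64) = 440*(-775) = -341000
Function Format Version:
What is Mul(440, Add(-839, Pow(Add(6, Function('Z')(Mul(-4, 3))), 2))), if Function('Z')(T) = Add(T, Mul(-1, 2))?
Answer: -341000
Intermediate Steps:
Function('Z')(T) = Add(-2, T) (Function('Z')(T) = Add(T, -2) = Add(-2, T))
Mul(440, Add(-839, Pow(Add(6, Function('Z')(Mul(-4, 3))), 2))) = Mul(440, Add(-839, Pow(Add(6, Add(-2, Mul(-4, 3))), 2))) = Mul(440, Add(-839, Pow(Add(6, Add(-2, -12)), 2))) = Mul(440, Add(-839, Pow(Add(6, -14), 2))) = Mul(440, Add(-839, Pow(-8, 2))) = Mul(440, Add(-839, 64)) = Mul(440, -775) = -341000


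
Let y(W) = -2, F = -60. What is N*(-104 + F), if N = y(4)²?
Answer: -656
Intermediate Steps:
N = 4 (N = (-2)² = 4)
N*(-104 + F) = 4*(-104 - 60) = 4*(-164) = -656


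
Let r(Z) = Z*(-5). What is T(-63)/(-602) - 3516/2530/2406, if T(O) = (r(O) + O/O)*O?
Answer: 721318231/21812395 ≈ 33.069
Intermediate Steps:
r(Z) = -5*Z
T(O) = O*(1 - 5*O) (T(O) = (-5*O + O/O)*O = (-5*O + 1)*O = (1 - 5*O)*O = O*(1 - 5*O))
T(-63)/(-602) - 3516/2530/2406 = -63*(1 - 5*(-63))/(-602) - 3516/2530/2406 = -63*(1 + 315)*(-1/602) - 3516*1/2530*(1/2406) = -63*316*(-1/602) - 1758/1265*1/2406 = -19908*(-1/602) - 293/507265 = 1422/43 - 293/507265 = 721318231/21812395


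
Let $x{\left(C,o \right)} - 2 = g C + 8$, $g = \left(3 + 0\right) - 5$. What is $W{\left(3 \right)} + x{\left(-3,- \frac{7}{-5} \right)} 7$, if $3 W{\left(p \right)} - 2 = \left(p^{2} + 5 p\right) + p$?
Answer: $\frac{365}{3} \approx 121.67$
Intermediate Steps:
$g = -2$ ($g = 3 - 5 = -2$)
$W{\left(p \right)} = \frac{2}{3} + 2 p + \frac{p^{2}}{3}$ ($W{\left(p \right)} = \frac{2}{3} + \frac{\left(p^{2} + 5 p\right) + p}{3} = \frac{2}{3} + \frac{p^{2} + 6 p}{3} = \frac{2}{3} + \left(2 p + \frac{p^{2}}{3}\right) = \frac{2}{3} + 2 p + \frac{p^{2}}{3}$)
$x{\left(C,o \right)} = 10 - 2 C$ ($x{\left(C,o \right)} = 2 - \left(-8 + 2 C\right) = 10 - 2 C$)
$W{\left(3 \right)} + x{\left(-3,- \frac{7}{-5} \right)} 7 = \left(\frac{2}{3} + 2 \cdot 3 + \frac{3^{2}}{3}\right) + \left(10 - -6\right) 7 = \left(\frac{2}{3} + 6 + \frac{1}{3} \cdot 9\right) + \left(10 + 6\right) 7 = \left(\frac{2}{3} + 6 + 3\right) + 16 \cdot 7 = \frac{29}{3} + 112 = \frac{365}{3}$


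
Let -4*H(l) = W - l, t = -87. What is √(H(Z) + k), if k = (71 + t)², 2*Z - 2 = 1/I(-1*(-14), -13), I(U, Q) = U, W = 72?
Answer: 3*√20755/28 ≈ 15.436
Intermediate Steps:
Z = 29/28 (Z = 1 + 1/(2*((-1*(-14)))) = 1 + (½)/14 = 1 + (½)*(1/14) = 1 + 1/28 = 29/28 ≈ 1.0357)
H(l) = -18 + l/4 (H(l) = -(72 - l)/4 = -18 + l/4)
k = 256 (k = (71 - 87)² = (-16)² = 256)
√(H(Z) + k) = √((-18 + (¼)*(29/28)) + 256) = √((-18 + 29/112) + 256) = √(-1987/112 + 256) = √(26685/112) = 3*√20755/28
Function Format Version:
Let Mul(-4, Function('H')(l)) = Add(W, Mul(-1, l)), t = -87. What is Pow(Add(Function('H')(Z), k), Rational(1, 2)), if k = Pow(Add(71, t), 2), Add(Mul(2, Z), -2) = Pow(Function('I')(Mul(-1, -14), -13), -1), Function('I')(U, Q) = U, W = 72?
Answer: Mul(Rational(3, 28), Pow(20755, Rational(1, 2))) ≈ 15.436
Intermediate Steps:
Z = Rational(29, 28) (Z = Add(1, Mul(Rational(1, 2), Pow(Mul(-1, -14), -1))) = Add(1, Mul(Rational(1, 2), Pow(14, -1))) = Add(1, Mul(Rational(1, 2), Rational(1, 14))) = Add(1, Rational(1, 28)) = Rational(29, 28) ≈ 1.0357)
Function('H')(l) = Add(-18, Mul(Rational(1, 4), l)) (Function('H')(l) = Mul(Rational(-1, 4), Add(72, Mul(-1, l))) = Add(-18, Mul(Rational(1, 4), l)))
k = 256 (k = Pow(Add(71, -87), 2) = Pow(-16, 2) = 256)
Pow(Add(Function('H')(Z), k), Rational(1, 2)) = Pow(Add(Add(-18, Mul(Rational(1, 4), Rational(29, 28))), 256), Rational(1, 2)) = Pow(Add(Add(-18, Rational(29, 112)), 256), Rational(1, 2)) = Pow(Add(Rational(-1987, 112), 256), Rational(1, 2)) = Pow(Rational(26685, 112), Rational(1, 2)) = Mul(Rational(3, 28), Pow(20755, Rational(1, 2)))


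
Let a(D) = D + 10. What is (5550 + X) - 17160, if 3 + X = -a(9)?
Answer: -11632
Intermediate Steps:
a(D) = 10 + D
X = -22 (X = -3 - (10 + 9) = -3 - 1*19 = -3 - 19 = -22)
(5550 + X) - 17160 = (5550 - 22) - 17160 = 5528 - 17160 = -11632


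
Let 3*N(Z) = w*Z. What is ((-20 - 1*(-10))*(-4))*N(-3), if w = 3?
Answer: -120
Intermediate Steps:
N(Z) = Z (N(Z) = (3*Z)/3 = Z)
((-20 - 1*(-10))*(-4))*N(-3) = ((-20 - 1*(-10))*(-4))*(-3) = ((-20 + 10)*(-4))*(-3) = -10*(-4)*(-3) = 40*(-3) = -120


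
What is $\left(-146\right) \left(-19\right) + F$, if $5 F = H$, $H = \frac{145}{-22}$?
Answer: $\frac{60999}{22} \approx 2772.7$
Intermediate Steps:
$H = - \frac{145}{22}$ ($H = 145 \left(- \frac{1}{22}\right) = - \frac{145}{22} \approx -6.5909$)
$F = - \frac{29}{22}$ ($F = \frac{1}{5} \left(- \frac{145}{22}\right) = - \frac{29}{22} \approx -1.3182$)
$\left(-146\right) \left(-19\right) + F = \left(-146\right) \left(-19\right) - \frac{29}{22} = 2774 - \frac{29}{22} = \frac{60999}{22}$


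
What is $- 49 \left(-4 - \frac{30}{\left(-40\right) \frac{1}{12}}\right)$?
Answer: $-245$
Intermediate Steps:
$- 49 \left(-4 - \frac{30}{\left(-40\right) \frac{1}{12}}\right) = - 49 \left(-4 - \frac{30}{- \frac{10}{3}}\right) = - 49 \left(-4 - -9\right) = - 49 \left(-4 + 9\right) = \left(-49\right) 5 = -245$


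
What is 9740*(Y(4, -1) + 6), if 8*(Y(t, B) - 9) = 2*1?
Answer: 148535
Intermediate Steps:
Y(t, B) = 37/4 (Y(t, B) = 9 + (2*1)/8 = 9 + (⅛)*2 = 9 + ¼ = 37/4)
9740*(Y(4, -1) + 6) = 9740*(37/4 + 6) = 9740*(61/4) = 148535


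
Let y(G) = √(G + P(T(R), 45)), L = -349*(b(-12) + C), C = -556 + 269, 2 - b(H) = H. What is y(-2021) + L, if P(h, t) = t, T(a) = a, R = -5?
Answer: 95277 + 2*I*√494 ≈ 95277.0 + 44.452*I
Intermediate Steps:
b(H) = 2 - H
C = -287
L = 95277 (L = -349*((2 - 1*(-12)) - 287) = -349*((2 + 12) - 287) = -349*(14 - 287) = -349*(-273) = 95277)
y(G) = √(45 + G) (y(G) = √(G + 45) = √(45 + G))
y(-2021) + L = √(45 - 2021) + 95277 = √(-1976) + 95277 = 2*I*√494 + 95277 = 95277 + 2*I*√494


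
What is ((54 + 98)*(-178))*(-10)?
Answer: 270560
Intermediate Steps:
((54 + 98)*(-178))*(-10) = (152*(-178))*(-10) = -27056*(-10) = 270560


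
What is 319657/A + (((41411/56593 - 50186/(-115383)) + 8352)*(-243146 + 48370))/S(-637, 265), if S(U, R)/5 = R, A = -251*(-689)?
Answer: -2666638845686538634549/2171671554826425 ≈ -1.2279e+6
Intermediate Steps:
A = 172939
S(U, R) = 5*R
319657/A + (((41411/56593 - 50186/(-115383)) + 8352)*(-243146 + 48370))/S(-637, 265) = 319657/172939 + (((41411/56593 - 50186/(-115383)) + 8352)*(-243146 + 48370))/((5*265)) = 319657*(1/172939) + (((41411*(1/56593) - 50186*(-1/115383)) + 8352)*(-194776))/1325 = 24589/13303 + (((41411/56593 + 50186/115383) + 8352)*(-194776))*(1/1325) = 24589/13303 + ((7618301711/6529870119 + 8352)*(-194776))*(1/1325) = 24589/13303 + ((54545093535599/6529870119)*(-194776))*(1/1325) = 24589/13303 - 10624075138489830824/6529870119*1/1325 = 24589/13303 - 10624075138489830824/8652077907675 = -2666638845686538634549/2171671554826425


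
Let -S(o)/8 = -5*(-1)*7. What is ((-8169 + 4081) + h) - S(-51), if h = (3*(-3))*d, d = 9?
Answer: -3889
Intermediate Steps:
S(o) = -280 (S(o) = -8*(-5*(-1))*7 = -40*7 = -8*35 = -280)
h = -81 (h = (3*(-3))*9 = -9*9 = -81)
((-8169 + 4081) + h) - S(-51) = ((-8169 + 4081) - 81) - 1*(-280) = (-4088 - 81) + 280 = -4169 + 280 = -3889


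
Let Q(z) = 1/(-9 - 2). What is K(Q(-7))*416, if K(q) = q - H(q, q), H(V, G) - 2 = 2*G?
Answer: -8736/11 ≈ -794.18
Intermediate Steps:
Q(z) = -1/11 (Q(z) = 1/(-11) = -1/11)
H(V, G) = 2 + 2*G
K(q) = -2 - q (K(q) = q - (2 + 2*q) = q + (-2 - 2*q) = -2 - q)
K(Q(-7))*416 = (-2 - 1*(-1/11))*416 = (-2 + 1/11)*416 = -21/11*416 = -8736/11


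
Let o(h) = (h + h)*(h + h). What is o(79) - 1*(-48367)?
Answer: 73331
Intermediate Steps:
o(h) = 4*h² (o(h) = (2*h)*(2*h) = 4*h²)
o(79) - 1*(-48367) = 4*79² - 1*(-48367) = 4*6241 + 48367 = 24964 + 48367 = 73331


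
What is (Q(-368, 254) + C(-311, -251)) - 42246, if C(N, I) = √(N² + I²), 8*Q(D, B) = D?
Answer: -42292 + √159722 ≈ -41892.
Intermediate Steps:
Q(D, B) = D/8
C(N, I) = √(I² + N²)
(Q(-368, 254) + C(-311, -251)) - 42246 = ((⅛)*(-368) + √((-251)² + (-311)²)) - 42246 = (-46 + √(63001 + 96721)) - 42246 = (-46 + √159722) - 42246 = -42292 + √159722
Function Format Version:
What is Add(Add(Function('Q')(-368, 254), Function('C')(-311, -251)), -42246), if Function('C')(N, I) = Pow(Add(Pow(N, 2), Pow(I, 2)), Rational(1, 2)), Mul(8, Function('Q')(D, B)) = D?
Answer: Add(-42292, Pow(159722, Rational(1, 2))) ≈ -41892.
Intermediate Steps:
Function('Q')(D, B) = Mul(Rational(1, 8), D)
Function('C')(N, I) = Pow(Add(Pow(I, 2), Pow(N, 2)), Rational(1, 2))
Add(Add(Function('Q')(-368, 254), Function('C')(-311, -251)), -42246) = Add(Add(Mul(Rational(1, 8), -368), Pow(Add(Pow(-251, 2), Pow(-311, 2)), Rational(1, 2))), -42246) = Add(Add(-46, Pow(Add(63001, 96721), Rational(1, 2))), -42246) = Add(Add(-46, Pow(159722, Rational(1, 2))), -42246) = Add(-42292, Pow(159722, Rational(1, 2)))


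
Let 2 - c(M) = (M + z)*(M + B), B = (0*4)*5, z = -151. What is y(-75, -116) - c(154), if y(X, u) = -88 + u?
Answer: 256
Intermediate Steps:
B = 0 (B = 0*5 = 0)
c(M) = 2 - M*(-151 + M) (c(M) = 2 - (M - 151)*(M + 0) = 2 - (-151 + M)*M = 2 - M*(-151 + M))
y(-75, -116) - c(154) = (-88 - 116) - (2 - 1*154**2 + 151*154) = -204 - (2 - 1*23716 + 23254) = -204 - (2 - 23716 + 23254) = -204 - 1*(-460) = -204 + 460 = 256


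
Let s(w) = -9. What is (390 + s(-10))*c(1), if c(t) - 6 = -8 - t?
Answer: -1143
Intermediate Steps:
c(t) = -2 - t (c(t) = 6 + (-8 - t) = -2 - t)
(390 + s(-10))*c(1) = (390 - 9)*(-2 - 1*1) = 381*(-2 - 1) = 381*(-3) = -1143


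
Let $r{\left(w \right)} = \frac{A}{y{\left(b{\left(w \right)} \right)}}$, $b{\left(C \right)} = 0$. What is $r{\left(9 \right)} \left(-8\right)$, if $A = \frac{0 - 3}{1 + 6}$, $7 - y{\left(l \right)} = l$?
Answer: $\frac{24}{49} \approx 0.4898$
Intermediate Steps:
$y{\left(l \right)} = 7 - l$
$A = - \frac{3}{7} \approx -0.42857$
$r{\left(w \right)} = - \frac{3}{49}$ ($r{\left(w \right)} = - \frac{3}{7 \left(7 - 0\right)} = - \frac{3}{7 \left(7 + 0\right)} = - \frac{3}{7 \cdot 7} = \left(- \frac{3}{7}\right) \frac{1}{7} = - \frac{3}{49}$)
$r{\left(9 \right)} \left(-8\right) = \left(- \frac{3}{49}\right) \left(-8\right) = \frac{24}{49}$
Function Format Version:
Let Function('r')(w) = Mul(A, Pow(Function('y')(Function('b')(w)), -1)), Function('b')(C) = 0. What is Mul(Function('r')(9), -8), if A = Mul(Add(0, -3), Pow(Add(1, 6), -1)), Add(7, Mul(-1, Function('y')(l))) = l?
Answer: Rational(24, 49) ≈ 0.48980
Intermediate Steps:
Function('y')(l) = Add(7, Mul(-1, l))
A = Rational(-3, 7) (A = Mul(-3, Pow(7, -1)) = Mul(-3, Rational(1, 7)) = Rational(-3, 7) ≈ -0.42857)
Function('r')(w) = Rational(-3, 49) (Function('r')(w) = Mul(Rational(-3, 7), Pow(Add(7, Mul(-1, 0)), -1)) = Mul(Rational(-3, 7), Pow(Add(7, 0), -1)) = Mul(Rational(-3, 7), Pow(7, -1)) = Mul(Rational(-3, 7), Rational(1, 7)) = Rational(-3, 49))
Mul(Function('r')(9), -8) = Mul(Rational(-3, 49), -8) = Rational(24, 49)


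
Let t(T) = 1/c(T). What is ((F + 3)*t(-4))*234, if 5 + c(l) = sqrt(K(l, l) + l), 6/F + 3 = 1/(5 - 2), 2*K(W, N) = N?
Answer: -1755/62 - 351*I*sqrt(6)/62 ≈ -28.306 - 13.867*I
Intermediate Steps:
K(W, N) = N/2
F = -9/4 (F = 6/(-3 + 1/(5 - 2)) = 6/(-3 + 1/3) = 6/(-8/3) = 6*(-3/8) = -9/4 ≈ -2.2500)
c(l) = -5 + sqrt(6)*sqrt(l)/2 (c(l) = -5 + sqrt(l/2 + l) = -5 + sqrt(3*l/2) = -5 + sqrt(6)*sqrt(l)/2)
t(T) = 1/(-5 + sqrt(6)*sqrt(T)/2)
((F + 3)*t(-4))*234 = ((-9/4 + 3)*(2/(-10 + sqrt(6)*sqrt(-4))))*234 = (3*(2/(-10 + sqrt(6)*(2*I)))/4)*234 = (3*(2/(-10 + 2*I*sqrt(6)))/4)*234 = (3/(2*(-10 + 2*I*sqrt(6))))*234 = 351/(-10 + 2*I*sqrt(6))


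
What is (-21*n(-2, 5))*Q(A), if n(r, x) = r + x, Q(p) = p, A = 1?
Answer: -63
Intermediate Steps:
(-21*n(-2, 5))*Q(A) = -21*(-2 + 5)*1 = -21*3*1 = -63*1 = -63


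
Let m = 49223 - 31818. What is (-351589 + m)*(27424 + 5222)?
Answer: -10909770864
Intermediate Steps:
m = 17405
(-351589 + m)*(27424 + 5222) = (-351589 + 17405)*(27424 + 5222) = -334184*32646 = -10909770864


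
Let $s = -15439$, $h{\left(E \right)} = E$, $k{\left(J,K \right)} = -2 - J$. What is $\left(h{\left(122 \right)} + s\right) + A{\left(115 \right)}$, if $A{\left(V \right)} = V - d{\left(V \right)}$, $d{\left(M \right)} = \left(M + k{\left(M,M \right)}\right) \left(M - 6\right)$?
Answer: $-14984$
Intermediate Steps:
$d{\left(M \right)} = 12 - 2 M$ ($d{\left(M \right)} = \left(M - \left(2 + M\right)\right) \left(M - 6\right) = - 2 \left(-6 + M\right) = 12 - 2 M$)
$A{\left(V \right)} = -12 + 3 V$ ($A{\left(V \right)} = V - \left(12 - 2 V\right) = V + \left(-12 + 2 V\right) = -12 + 3 V$)
$\left(h{\left(122 \right)} + s\right) + A{\left(115 \right)} = \left(122 - 15439\right) + \left(-12 + 3 \cdot 115\right) = -15317 + \left(-12 + 345\right) = -15317 + 333 = -14984$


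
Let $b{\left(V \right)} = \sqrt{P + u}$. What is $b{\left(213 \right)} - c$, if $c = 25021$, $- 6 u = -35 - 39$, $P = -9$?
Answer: $-25021 + \frac{\sqrt{30}}{3} \approx -25019.0$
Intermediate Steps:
$u = \frac{37}{3}$ ($u = - \frac{-35 - 39}{6} = \left(- \frac{1}{6}\right) \left(-74\right) = \frac{37}{3} \approx 12.333$)
$b{\left(V \right)} = \frac{\sqrt{30}}{3}$ ($b{\left(V \right)} = \sqrt{-9 + \frac{37}{3}} = \sqrt{\frac{10}{3}} = \frac{\sqrt{30}}{3}$)
$b{\left(213 \right)} - c = \frac{\sqrt{30}}{3} - 25021 = -25021 + \frac{\sqrt{30}}{3}$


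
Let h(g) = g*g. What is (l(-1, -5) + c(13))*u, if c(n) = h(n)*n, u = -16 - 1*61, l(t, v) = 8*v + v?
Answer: -165704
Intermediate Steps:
h(g) = g²
l(t, v) = 9*v
u = -77 (u = -16 - 61 = -77)
c(n) = n³ (c(n) = n²*n = n³)
(l(-1, -5) + c(13))*u = (9*(-5) + 13³)*(-77) = (-45 + 2197)*(-77) = 2152*(-77) = -165704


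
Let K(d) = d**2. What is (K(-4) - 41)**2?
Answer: 625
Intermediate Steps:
(K(-4) - 41)**2 = ((-4)**2 - 41)**2 = (16 - 41)**2 = (-25)**2 = 625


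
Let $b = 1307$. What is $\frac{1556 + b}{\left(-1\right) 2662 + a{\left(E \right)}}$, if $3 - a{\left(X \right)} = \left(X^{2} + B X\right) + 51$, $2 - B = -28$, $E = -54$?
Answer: $- \frac{2863}{4006} \approx -0.71468$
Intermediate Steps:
$B = 30$ ($B = 2 - -28 = 2 + 28 = 30$)
$a{\left(X \right)} = -48 - X^{2} - 30 X$ ($a{\left(X \right)} = 3 - \left(\left(X^{2} + 30 X\right) + 51\right) = 3 - \left(51 + X^{2} + 30 X\right) = -48 - X^{2} - 30 X$)
$\frac{1556 + b}{\left(-1\right) 2662 + a{\left(E \right)}} = \frac{1556 + 1307}{\left(-1\right) 2662 - 1344} = \frac{2863}{-2662 - 1344} = \frac{2863}{-4006} = 2863 \left(- \frac{1}{4006}\right) = - \frac{2863}{4006}$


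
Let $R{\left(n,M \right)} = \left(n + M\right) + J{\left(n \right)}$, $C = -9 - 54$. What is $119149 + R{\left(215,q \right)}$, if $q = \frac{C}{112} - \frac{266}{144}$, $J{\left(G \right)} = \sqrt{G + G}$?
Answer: $\frac{17188069}{144} + \sqrt{430} \approx 1.1938 \cdot 10^{5}$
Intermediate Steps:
$J{\left(G \right)} = \sqrt{2} \sqrt{G}$ ($J{\left(G \right)} = \sqrt{2 G} = \sqrt{2} \sqrt{G}$)
$C = -63$ ($C = -9 - 54 = -63$)
$q = - \frac{347}{144}$ ($q = - \frac{63}{112} - \frac{266}{144} = \left(-63\right) \frac{1}{112} - \frac{133}{72} = - \frac{9}{16} - \frac{133}{72} = - \frac{347}{144} \approx -2.4097$)
$R{\left(n,M \right)} = M + n + \sqrt{2} \sqrt{n}$ ($R{\left(n,M \right)} = \left(n + M\right) + \sqrt{2} \sqrt{n} = \left(M + n\right) + \sqrt{2} \sqrt{n} = M + n + \sqrt{2} \sqrt{n}$)
$119149 + R{\left(215,q \right)} = 119149 + \left(- \frac{347}{144} + 215 + \sqrt{2} \sqrt{215}\right) = 119149 + \left(- \frac{347}{144} + 215 + \sqrt{430}\right) = 119149 + \left(\frac{30613}{144} + \sqrt{430}\right) = \frac{17188069}{144} + \sqrt{430}$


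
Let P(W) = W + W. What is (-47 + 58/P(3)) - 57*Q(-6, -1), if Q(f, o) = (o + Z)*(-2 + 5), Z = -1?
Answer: 914/3 ≈ 304.67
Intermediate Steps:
P(W) = 2*W
Q(f, o) = -3 + 3*o (Q(f, o) = (o - 1)*(-2 + 5) = (-1 + o)*3 = -3 + 3*o)
(-47 + 58/P(3)) - 57*Q(-6, -1) = (-47 + 58/((2*3))) - 57*(-3 + 3*(-1)) = (-47 + 58/6) - 57*(-3 - 3) = (-47 + 58*(1/6)) - 57*(-6) = (-47 + 29/3) + 342 = -112/3 + 342 = 914/3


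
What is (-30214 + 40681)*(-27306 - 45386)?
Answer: -760867164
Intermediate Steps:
(-30214 + 40681)*(-27306 - 45386) = 10467*(-72692) = -760867164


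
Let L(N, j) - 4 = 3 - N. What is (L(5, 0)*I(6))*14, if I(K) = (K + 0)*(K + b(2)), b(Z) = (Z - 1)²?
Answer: 1176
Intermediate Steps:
b(Z) = (-1 + Z)²
L(N, j) = 7 - N (L(N, j) = 4 + (3 - N) = 7 - N)
I(K) = K*(1 + K) (I(K) = (K + 0)*(K + (-1 + 2)²) = K*(K + 1²) = K*(K + 1) = K*(1 + K))
(L(5, 0)*I(6))*14 = ((7 - 1*5)*(6*(1 + 6)))*14 = ((7 - 5)*(6*7))*14 = (2*42)*14 = 84*14 = 1176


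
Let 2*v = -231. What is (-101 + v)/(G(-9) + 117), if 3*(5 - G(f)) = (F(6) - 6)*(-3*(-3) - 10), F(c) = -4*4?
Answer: -1299/688 ≈ -1.8881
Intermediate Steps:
F(c) = -16
v = -231/2 (v = (1/2)*(-231) = -231/2 ≈ -115.50)
G(f) = -7/3 (G(f) = 5 - (-16 - 6)*(-3*(-3) - 10)/3 = 5 - (-22)*(9 - 10)/3 = 5 - (-22)*(-1)/3 = 5 - 1/3*22 = 5 - 22/3 = -7/3)
(-101 + v)/(G(-9) + 117) = (-101 - 231/2)/(-7/3 + 117) = -433/(2*344/3) = -433/2*3/344 = -1299/688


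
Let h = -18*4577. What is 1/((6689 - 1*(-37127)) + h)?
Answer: -1/38570 ≈ -2.5927e-5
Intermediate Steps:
h = -82386
1/((6689 - 1*(-37127)) + h) = 1/((6689 - 1*(-37127)) - 82386) = 1/((6689 + 37127) - 82386) = 1/(43816 - 82386) = 1/(-38570) = -1/38570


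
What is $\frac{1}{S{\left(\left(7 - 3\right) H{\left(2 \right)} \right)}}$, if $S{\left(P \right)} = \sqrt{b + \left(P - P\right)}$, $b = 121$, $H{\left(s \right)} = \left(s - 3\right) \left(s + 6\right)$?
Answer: $\frac{1}{11} \approx 0.090909$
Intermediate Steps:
$H{\left(s \right)} = \left(-3 + s\right) \left(6 + s\right)$
$S{\left(P \right)} = 11$ ($S{\left(P \right)} = \sqrt{121 + \left(P - P\right)} = \sqrt{121 + 0} = \sqrt{121} = 11$)
$\frac{1}{S{\left(\left(7 - 3\right) H{\left(2 \right)} \right)}} = \frac{1}{11}$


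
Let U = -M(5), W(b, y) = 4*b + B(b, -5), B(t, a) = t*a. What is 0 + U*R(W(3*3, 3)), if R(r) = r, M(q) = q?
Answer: 45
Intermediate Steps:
B(t, a) = a*t
W(b, y) = -b (W(b, y) = 4*b - 5*b = -b)
U = -5 (U = -1*5 = -5)
0 + U*R(W(3*3, 3)) = 0 - (-5)*3*3 = 0 - (-5)*9 = 0 - 5*(-9) = 0 + 45 = 45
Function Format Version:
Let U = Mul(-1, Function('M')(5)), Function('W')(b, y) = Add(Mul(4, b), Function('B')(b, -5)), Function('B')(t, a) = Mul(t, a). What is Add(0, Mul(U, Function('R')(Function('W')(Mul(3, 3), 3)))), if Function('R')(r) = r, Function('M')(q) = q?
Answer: 45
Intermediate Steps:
Function('B')(t, a) = Mul(a, t)
Function('W')(b, y) = Mul(-1, b) (Function('W')(b, y) = Add(Mul(4, b), Mul(-5, b)) = Mul(-1, b))
U = -5 (U = Mul(-1, 5) = -5)
Add(0, Mul(U, Function('R')(Function('W')(Mul(3, 3), 3)))) = Add(0, Mul(-5, Mul(-1, Mul(3, 3)))) = Add(0, Mul(-5, Mul(-1, 9))) = Add(0, Mul(-5, -9)) = Add(0, 45) = 45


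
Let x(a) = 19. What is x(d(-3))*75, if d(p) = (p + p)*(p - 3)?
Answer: 1425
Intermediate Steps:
d(p) = 2*p*(-3 + p) (d(p) = (2*p)*(-3 + p) = 2*p*(-3 + p))
x(d(-3))*75 = 19*75 = 1425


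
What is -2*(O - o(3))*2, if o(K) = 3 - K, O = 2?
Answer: -8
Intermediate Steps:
-2*(O - o(3))*2 = -2*(2 - (3 - 1*3))*2 = -2*(2 - (3 - 3))*2 = -2*(2 - 1*0)*2 = -2*(2 + 0)*2 = -2*2*2 = -4*2 = -8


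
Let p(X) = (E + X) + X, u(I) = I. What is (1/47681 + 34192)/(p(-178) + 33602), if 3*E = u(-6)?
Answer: 1630308753/1585107164 ≈ 1.0285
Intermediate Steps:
E = -2 (E = (1/3)*(-6) = -2)
p(X) = -2 + 2*X (p(X) = (-2 + X) + X = -2 + 2*X)
(1/47681 + 34192)/(p(-178) + 33602) = (1/47681 + 34192)/((-2 + 2*(-178)) + 33602) = (1/47681 + 34192)/((-2 - 356) + 33602) = 1630308753/(47681*(-358 + 33602)) = (1630308753/47681)/33244 = (1630308753/47681)*(1/33244) = 1630308753/1585107164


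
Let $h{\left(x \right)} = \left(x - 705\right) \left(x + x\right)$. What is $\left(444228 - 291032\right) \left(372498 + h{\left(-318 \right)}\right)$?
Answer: $156738810696$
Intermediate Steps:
$h{\left(x \right)} = 2 x \left(-705 + x\right)$ ($h{\left(x \right)} = \left(-705 + x\right) 2 x = 2 x \left(-705 + x\right)$)
$\left(444228 - 291032\right) \left(372498 + h{\left(-318 \right)}\right) = \left(444228 - 291032\right) \left(372498 + 2 \left(-318\right) \left(-705 - 318\right)\right) = 153196 \left(372498 + 2 \left(-318\right) \left(-1023\right)\right) = 153196 \left(372498 + 650628\right) = 153196 \cdot 1023126 = 156738810696$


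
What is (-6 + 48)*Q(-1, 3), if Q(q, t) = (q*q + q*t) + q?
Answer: -126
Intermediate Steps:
Q(q, t) = q + q² + q*t (Q(q, t) = (q² + q*t) + q = q + q² + q*t)
(-6 + 48)*Q(-1, 3) = (-6 + 48)*(-(1 - 1 + 3)) = 42*(-1*3) = 42*(-3) = -126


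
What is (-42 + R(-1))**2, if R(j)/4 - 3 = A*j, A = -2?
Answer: 484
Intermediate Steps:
R(j) = 12 - 8*j (R(j) = 12 + 4*(-2*j) = 12 - 8*j)
(-42 + R(-1))**2 = (-42 + (12 - 8*(-1)))**2 = (-42 + (12 + 8))**2 = (-42 + 20)**2 = (-22)**2 = 484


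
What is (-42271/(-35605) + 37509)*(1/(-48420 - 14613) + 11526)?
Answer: 970301748619315112/2244289965 ≈ 4.3234e+8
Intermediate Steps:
(-42271/(-35605) + 37509)*(1/(-48420 - 14613) + 11526) = (-42271*(-1/35605) + 37509)*(1/(-63033) + 11526) = (42271/35605 + 37509)*(-1/63033 + 11526) = (1335550216/35605)*(726518357/63033) = 970301748619315112/2244289965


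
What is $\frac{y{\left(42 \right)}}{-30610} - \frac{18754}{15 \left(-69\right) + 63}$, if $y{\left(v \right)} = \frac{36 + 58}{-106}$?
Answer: $\frac{3803152813}{197113095} \approx 19.294$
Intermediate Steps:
$y{\left(v \right)} = - \frac{47}{53}$ ($y{\left(v \right)} = 94 \left(- \frac{1}{106}\right) = - \frac{47}{53}$)
$\frac{y{\left(42 \right)}}{-30610} - \frac{18754}{15 \left(-69\right) + 63} = - \frac{47}{53 \left(-30610\right)} - \frac{18754}{15 \left(-69\right) + 63} = \left(- \frac{47}{53}\right) \left(- \frac{1}{30610}\right) - \frac{18754}{-1035 + 63} = \frac{47}{1622330} - \frac{18754}{-972} = \frac{47}{1622330} - - \frac{9377}{486} = \frac{47}{1622330} + \frac{9377}{486} = \frac{3803152813}{197113095}$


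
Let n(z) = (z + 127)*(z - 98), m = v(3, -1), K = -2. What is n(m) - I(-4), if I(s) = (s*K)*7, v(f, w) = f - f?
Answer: -12502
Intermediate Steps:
v(f, w) = 0
m = 0
n(z) = (-98 + z)*(127 + z) (n(z) = (127 + z)*(-98 + z) = (-98 + z)*(127 + z))
I(s) = -14*s (I(s) = (s*(-2))*7 = -2*s*7 = -14*s)
n(m) - I(-4) = (-12446 + 0**2 + 29*0) - (-14)*(-4) = (-12446 + 0 + 0) - 1*56 = -12446 - 56 = -12502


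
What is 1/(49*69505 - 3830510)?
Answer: -1/424765 ≈ -2.3542e-6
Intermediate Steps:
1/(49*69505 - 3830510) = 1/(3405745 - 3830510) = 1/(-424765) = -1/424765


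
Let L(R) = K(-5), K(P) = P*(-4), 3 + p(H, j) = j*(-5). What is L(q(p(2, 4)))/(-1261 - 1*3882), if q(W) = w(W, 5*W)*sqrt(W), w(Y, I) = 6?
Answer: -20/5143 ≈ -0.0038888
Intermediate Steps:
p(H, j) = -3 - 5*j (p(H, j) = -3 + j*(-5) = -3 - 5*j)
K(P) = -4*P
q(W) = 6*sqrt(W)
L(R) = 20 (L(R) = -4*(-5) = 20)
L(q(p(2, 4)))/(-1261 - 1*3882) = 20/(-1261 - 1*3882) = 20/(-1261 - 3882) = 20/(-5143) = 20*(-1/5143) = -20/5143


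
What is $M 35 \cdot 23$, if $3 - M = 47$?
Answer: $-35420$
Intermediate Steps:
$M = -44$ ($M = 3 - 47 = -44$)
$M 35 \cdot 23 = \left(-44\right) 35 \cdot 23 = \left(-1540\right) 23 = -35420$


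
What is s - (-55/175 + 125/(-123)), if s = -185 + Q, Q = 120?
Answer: -274097/4305 ≈ -63.669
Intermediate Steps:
s = -65 (s = -185 + 120 = -65)
s - (-55/175 + 125/(-123)) = -65 - (-55/175 + 125/(-123)) = -65 - (-55*1/175 + 125*(-1/123)) = -65 - (-11/35 - 125/123) = -65 - 1*(-5728/4305) = -65 + 5728/4305 = -274097/4305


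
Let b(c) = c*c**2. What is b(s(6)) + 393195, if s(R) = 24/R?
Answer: 393259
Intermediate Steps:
b(c) = c**3
b(s(6)) + 393195 = (24/6)**3 + 393195 = (24*(1/6))**3 + 393195 = 4**3 + 393195 = 64 + 393195 = 393259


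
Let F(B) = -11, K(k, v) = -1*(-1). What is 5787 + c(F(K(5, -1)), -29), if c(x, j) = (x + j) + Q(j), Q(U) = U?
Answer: 5718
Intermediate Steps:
K(k, v) = 1
c(x, j) = x + 2*j (c(x, j) = (x + j) + j = (j + x) + j = x + 2*j)
5787 + c(F(K(5, -1)), -29) = 5787 + (-11 + 2*(-29)) = 5787 + (-11 - 58) = 5787 - 69 = 5718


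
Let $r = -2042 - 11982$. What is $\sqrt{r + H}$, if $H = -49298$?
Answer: $i \sqrt{63322} \approx 251.64 i$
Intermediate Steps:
$r = -14024$
$\sqrt{r + H} = \sqrt{-14024 - 49298} = \sqrt{-63322} = i \sqrt{63322}$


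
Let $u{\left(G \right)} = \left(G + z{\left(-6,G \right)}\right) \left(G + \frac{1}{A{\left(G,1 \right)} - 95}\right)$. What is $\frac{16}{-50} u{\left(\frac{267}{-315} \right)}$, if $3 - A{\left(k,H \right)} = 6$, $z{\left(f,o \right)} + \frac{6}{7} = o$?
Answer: $- \frac{1351792}{1929375} \approx -0.70064$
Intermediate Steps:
$z{\left(f,o \right)} = - \frac{6}{7} + o$
$A{\left(k,H \right)} = -3$ ($A{\left(k,H \right)} = 3 - 6 = -3$)
$u{\left(G \right)} = \left(- \frac{6}{7} + 2 G\right) \left(- \frac{1}{98} + G\right)$ ($u{\left(G \right)} = \left(G + \left(- \frac{6}{7} + G\right)\right) \left(G + \frac{1}{-3 - 95}\right) = \left(- \frac{6}{7} + 2 G\right) \left(G + \frac{1}{-98}\right) = \left(- \frac{6}{7} + 2 G\right) \left(G - \frac{1}{98}\right) = \left(- \frac{6}{7} + 2 G\right) \left(- \frac{1}{98} + G\right)$)
$\frac{16}{-50} u{\left(\frac{267}{-315} \right)} = \frac{16}{-50} \left(\frac{3}{343} + 2 \left(\frac{267}{-315}\right)^{2} - \frac{43 \frac{267}{-315}}{49}\right) = 16 \left(- \frac{1}{50}\right) \left(\frac{3}{343} + 2 \left(267 \left(- \frac{1}{315}\right)\right)^{2} - \frac{43 \cdot 267 \left(- \frac{1}{315}\right)}{49}\right) = - \frac{8 \left(\frac{3}{343} + 2 \left(- \frac{89}{105}\right)^{2} - - \frac{3827}{5145}\right)}{25} = - \frac{8 \left(\frac{3}{343} + 2 \cdot \frac{7921}{11025} + \frac{3827}{5145}\right)}{25} = - \frac{8 \left(\frac{3}{343} + \frac{15842}{11025} + \frac{3827}{5145}\right)}{25} = \left(- \frac{8}{25}\right) \frac{168974}{77175} = - \frac{1351792}{1929375}$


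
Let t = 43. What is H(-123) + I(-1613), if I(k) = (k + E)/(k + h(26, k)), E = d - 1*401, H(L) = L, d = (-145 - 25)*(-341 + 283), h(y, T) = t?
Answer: -100478/785 ≈ -128.00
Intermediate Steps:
h(y, T) = 43
d = 9860 (d = -170*(-58) = 9860)
E = 9459 (E = 9860 - 1*401 = 9860 - 401 = 9459)
I(k) = (9459 + k)/(43 + k) (I(k) = (k + 9459)/(k + 43) = (9459 + k)/(43 + k))
H(-123) + I(-1613) = -123 + (9459 - 1613)/(43 - 1613) = -123 + 7846/(-1570) = -123 - 1/1570*7846 = -123 - 3923/785 = -100478/785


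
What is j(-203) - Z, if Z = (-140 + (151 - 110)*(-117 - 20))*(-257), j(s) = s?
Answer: -1479752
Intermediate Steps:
Z = 1479549 (Z = (-140 + 41*(-137))*(-257) = (-140 - 5617)*(-257) = -5757*(-257) = 1479549)
j(-203) - Z = -203 - 1*1479549 = -203 - 1479549 = -1479752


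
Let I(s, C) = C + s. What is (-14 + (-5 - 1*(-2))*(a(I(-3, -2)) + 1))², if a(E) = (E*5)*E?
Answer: 153664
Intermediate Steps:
a(E) = 5*E² (a(E) = (5*E)*E = 5*E²)
(-14 + (-5 - 1*(-2))*(a(I(-3, -2)) + 1))² = (-14 + (-5 - 1*(-2))*(5*(-2 - 3)² + 1))² = (-14 + (-5 + 2)*(5*(-5)² + 1))² = (-14 - 3*(5*25 + 1))² = (-14 - 3*(125 + 1))² = (-14 - 3*126)² = (-14 - 378)² = (-392)² = 153664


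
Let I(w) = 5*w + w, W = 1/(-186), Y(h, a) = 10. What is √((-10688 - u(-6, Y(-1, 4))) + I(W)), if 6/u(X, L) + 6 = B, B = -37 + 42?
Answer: I*√10265433/31 ≈ 103.35*I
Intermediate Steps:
W = -1/186 ≈ -0.0053763
B = 5
u(X, L) = -6 (u(X, L) = 6/(-6 + 5) = 6/(-1) = 6*(-1) = -6)
I(w) = 6*w
√((-10688 - u(-6, Y(-1, 4))) + I(W)) = √((-10688 - 1*(-6)) + 6*(-1/186)) = √((-10688 + 6) - 1/31) = √(-10682 - 1/31) = √(-331143/31) = I*√10265433/31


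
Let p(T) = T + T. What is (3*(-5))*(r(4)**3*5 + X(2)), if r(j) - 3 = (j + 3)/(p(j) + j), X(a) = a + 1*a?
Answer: -2022235/576 ≈ -3510.8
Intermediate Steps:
p(T) = 2*T
X(a) = 2*a (X(a) = a + a = 2*a)
r(j) = 3 + (3 + j)/(3*j) (r(j) = 3 + (j + 3)/(2*j + j) = 3 + (3 + j)/((3*j)) = 3 + (3 + j)*(1/(3*j)) = 3 + (3 + j)/(3*j))
(3*(-5))*(r(4)**3*5 + X(2)) = (3*(-5))*((10/3 + 1/4)**3*5 + 2*2) = -15*((10/3 + 1/4)**3*5 + 4) = -15*((43/12)**3*5 + 4) = -15*((79507/1728)*5 + 4) = -15*(397535/1728 + 4) = -15*404447/1728 = -2022235/576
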